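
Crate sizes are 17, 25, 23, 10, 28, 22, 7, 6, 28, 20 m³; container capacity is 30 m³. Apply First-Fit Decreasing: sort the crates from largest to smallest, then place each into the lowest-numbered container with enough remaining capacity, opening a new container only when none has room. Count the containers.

Sorted descending: 28, 28, 25, 23, 22, 20, 17, 10, 7, 6.
container 1: place 28 m³, 2 m³ left
container 2: place 28 m³, 2 m³ left
container 3: place 25 m³, 5 m³ left
container 4: place 23 m³, 7 m³ left
container 5: place 22 m³, 8 m³ left
container 6: place 20 m³, 10 m³ left
container 7: place 17 m³, 13 m³ left
container 6: place 10 m³, 0 m³ left
container 4: place 7 m³, 0 m³ left
container 5: place 6 m³, 2 m³ left

7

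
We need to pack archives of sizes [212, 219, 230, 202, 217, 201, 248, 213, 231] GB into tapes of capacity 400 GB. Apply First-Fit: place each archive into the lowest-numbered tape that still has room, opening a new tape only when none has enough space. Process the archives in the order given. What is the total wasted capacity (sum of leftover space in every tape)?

Put 212 GB in tape 1; 188 GB remain.
Put 219 GB in tape 2; 181 GB remain.
Put 230 GB in tape 3; 170 GB remain.
Put 202 GB in tape 4; 198 GB remain.
Put 217 GB in tape 5; 183 GB remain.
Put 201 GB in tape 6; 199 GB remain.
Put 248 GB in tape 7; 152 GB remain.
Put 213 GB in tape 8; 187 GB remain.
Put 231 GB in tape 9; 169 GB remain.
9 tapes × 400 GB = 3600 GB; used 1973 GB; unused 1627 GB.

1627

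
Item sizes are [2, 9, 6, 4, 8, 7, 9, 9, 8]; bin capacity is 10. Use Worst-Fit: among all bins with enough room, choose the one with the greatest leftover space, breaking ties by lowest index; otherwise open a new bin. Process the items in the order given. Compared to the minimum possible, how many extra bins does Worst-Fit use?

Worst-Fit: [2,6] [9] [4] [8] [7] [9] [9] [8] → 8 bins.
Total size 62; any packing needs at least ⌈62/10⌉ = 7 bins.
An optimal packing achieves that bound: [9] [9] [9] [8,2] [8] [7] [6,4] → 7 bins.
Excess: 8 − 7 = 1.

1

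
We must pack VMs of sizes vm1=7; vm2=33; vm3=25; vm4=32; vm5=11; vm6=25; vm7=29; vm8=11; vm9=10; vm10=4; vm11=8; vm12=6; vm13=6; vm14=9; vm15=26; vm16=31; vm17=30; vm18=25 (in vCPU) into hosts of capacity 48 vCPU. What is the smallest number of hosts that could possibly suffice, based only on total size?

7

Total size = 7 + 33 + 25 + 32 + 11 + 25 + 29 + 11 + 10 + 4 + 8 + 6 + 6 + 9 + 26 + 31 + 30 + 25 = 328 vCPU.
⌈328 / 48⌉ = 7.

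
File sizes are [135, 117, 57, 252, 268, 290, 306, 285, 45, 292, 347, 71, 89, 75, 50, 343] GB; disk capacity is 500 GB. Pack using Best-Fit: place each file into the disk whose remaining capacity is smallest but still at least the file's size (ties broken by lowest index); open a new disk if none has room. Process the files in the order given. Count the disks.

135 GB → disk 1 (remaining 365 GB)
117 GB → disk 1 (remaining 248 GB)
57 GB → disk 1 (remaining 191 GB)
252 GB → disk 2 (remaining 248 GB)
268 GB → disk 3 (remaining 232 GB)
290 GB → disk 4 (remaining 210 GB)
306 GB → disk 5 (remaining 194 GB)
285 GB → disk 6 (remaining 215 GB)
45 GB → disk 1 (remaining 146 GB)
292 GB → disk 7 (remaining 208 GB)
347 GB → disk 8 (remaining 153 GB)
71 GB → disk 1 (remaining 75 GB)
89 GB → disk 8 (remaining 64 GB)
75 GB → disk 1 (remaining 0 GB)
50 GB → disk 8 (remaining 14 GB)
343 GB → disk 9 (remaining 157 GB)
Final disks: [135,117,57,45,71,75] [252] [268] [290] [306] [285] [292] [347,89,50] [343].

9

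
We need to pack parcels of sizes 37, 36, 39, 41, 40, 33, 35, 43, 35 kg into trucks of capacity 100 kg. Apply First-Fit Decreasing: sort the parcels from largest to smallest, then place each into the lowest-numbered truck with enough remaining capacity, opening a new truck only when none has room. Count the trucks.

5

Sorted descending: 43, 41, 40, 39, 37, 36, 35, 35, 33.
truck 1: place 43 kg, 57 kg left
truck 1: place 41 kg, 16 kg left
truck 2: place 40 kg, 60 kg left
truck 2: place 39 kg, 21 kg left
truck 3: place 37 kg, 63 kg left
truck 3: place 36 kg, 27 kg left
truck 4: place 35 kg, 65 kg left
truck 4: place 35 kg, 30 kg left
truck 5: place 33 kg, 67 kg left
Final trucks: [43,41] [40,39] [37,36] [35,35] [33].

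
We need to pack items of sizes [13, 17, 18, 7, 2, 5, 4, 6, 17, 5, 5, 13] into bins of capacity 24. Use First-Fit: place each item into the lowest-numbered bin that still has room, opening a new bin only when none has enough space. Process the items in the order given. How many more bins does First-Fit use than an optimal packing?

First-Fit: [13,7,2] [17,5] [18,4] [6,17] [5,5,13] → 5 bins.
Total size 112; any packing needs at least ⌈112/24⌉ = 5 bins.
So 5 is already optimal.

0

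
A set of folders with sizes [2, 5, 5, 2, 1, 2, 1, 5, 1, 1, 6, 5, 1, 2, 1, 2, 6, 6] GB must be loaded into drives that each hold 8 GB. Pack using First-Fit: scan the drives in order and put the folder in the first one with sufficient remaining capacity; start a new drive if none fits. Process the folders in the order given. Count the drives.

2 GB → drive 1 (remaining 6 GB)
5 GB → drive 1 (remaining 1 GB)
5 GB → drive 2 (remaining 3 GB)
2 GB → drive 2 (remaining 1 GB)
1 GB → drive 1 (remaining 0 GB)
2 GB → drive 3 (remaining 6 GB)
1 GB → drive 2 (remaining 0 GB)
5 GB → drive 3 (remaining 1 GB)
1 GB → drive 3 (remaining 0 GB)
1 GB → drive 4 (remaining 7 GB)
6 GB → drive 4 (remaining 1 GB)
5 GB → drive 5 (remaining 3 GB)
1 GB → drive 4 (remaining 0 GB)
2 GB → drive 5 (remaining 1 GB)
1 GB → drive 5 (remaining 0 GB)
2 GB → drive 6 (remaining 6 GB)
6 GB → drive 6 (remaining 0 GB)
6 GB → drive 7 (remaining 2 GB)
Final drives: [2,5,1] [5,2,1] [2,5,1] [1,6,1] [5,2,1] [2,6] [6].

7 drives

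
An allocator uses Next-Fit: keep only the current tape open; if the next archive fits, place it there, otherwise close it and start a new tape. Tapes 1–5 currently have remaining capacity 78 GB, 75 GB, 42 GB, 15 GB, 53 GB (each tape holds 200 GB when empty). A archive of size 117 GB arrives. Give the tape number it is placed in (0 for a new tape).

0

Next-Fit only looks at tape 5, which has 53 GB free.
117 GB does not fit, so a new tape is opened.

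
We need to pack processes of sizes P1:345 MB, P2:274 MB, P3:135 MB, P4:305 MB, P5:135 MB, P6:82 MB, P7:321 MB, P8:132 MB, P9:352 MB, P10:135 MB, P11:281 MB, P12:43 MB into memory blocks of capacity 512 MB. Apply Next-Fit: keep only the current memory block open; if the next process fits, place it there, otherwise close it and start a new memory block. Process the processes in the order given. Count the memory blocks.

6 memory blocks

Put P1 (345 MB) in memory block 1; 167 MB remain.
Put P2 (274 MB) in memory block 2; 238 MB remain.
Put P3 (135 MB) in memory block 2; 103 MB remain.
Put P4 (305 MB) in memory block 3; 207 MB remain.
Put P5 (135 MB) in memory block 3; 72 MB remain.
Put P6 (82 MB) in memory block 4; 430 MB remain.
Put P7 (321 MB) in memory block 4; 109 MB remain.
Put P8 (132 MB) in memory block 5; 380 MB remain.
Put P9 (352 MB) in memory block 5; 28 MB remain.
Put P10 (135 MB) in memory block 6; 377 MB remain.
Put P11 (281 MB) in memory block 6; 96 MB remain.
Put P12 (43 MB) in memory block 6; 53 MB remain.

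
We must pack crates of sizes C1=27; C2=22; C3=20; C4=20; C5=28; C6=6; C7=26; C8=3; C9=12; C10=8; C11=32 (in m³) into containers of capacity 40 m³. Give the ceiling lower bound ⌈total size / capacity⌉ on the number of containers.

Total size = 27 + 22 + 20 + 20 + 28 + 6 + 26 + 3 + 12 + 8 + 32 = 204 m³.
⌈204 / 40⌉ = 6.

6 containers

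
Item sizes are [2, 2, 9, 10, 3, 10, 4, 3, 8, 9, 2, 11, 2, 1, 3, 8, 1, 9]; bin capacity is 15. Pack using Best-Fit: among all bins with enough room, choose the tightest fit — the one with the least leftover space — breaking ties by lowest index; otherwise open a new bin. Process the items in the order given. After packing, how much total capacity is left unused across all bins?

23

Put 2 in bin 1; 13 remain.
Put 2 in bin 1; 11 remain.
Put 9 in bin 1; 2 remain.
Put 10 in bin 2; 5 remain.
Put 3 in bin 2; 2 remain.
Put 10 in bin 3; 5 remain.
Put 4 in bin 3; 1 remain.
Put 3 in bin 4; 12 remain.
Put 8 in bin 4; 4 remain.
Put 9 in bin 5; 6 remain.
Put 2 in bin 1; 0 remain.
Put 11 in bin 6; 4 remain.
Put 2 in bin 2; 0 remain.
Put 1 in bin 3; 0 remain.
Put 3 in bin 4; 1 remain.
Put 8 in bin 7; 7 remain.
Put 1 in bin 4; 0 remain.
Put 9 in bin 8; 6 remain.
8 bins × 15 = 120; used 97; unused 23.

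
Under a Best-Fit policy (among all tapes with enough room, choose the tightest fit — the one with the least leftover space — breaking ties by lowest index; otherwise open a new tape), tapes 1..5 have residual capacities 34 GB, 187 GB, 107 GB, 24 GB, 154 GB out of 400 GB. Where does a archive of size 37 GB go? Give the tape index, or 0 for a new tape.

Tapes with room: tape 2 (187 GB), tape 3 (107 GB), tape 5 (154 GB).
Tightest fit is tape 3 with 107 GB free.

3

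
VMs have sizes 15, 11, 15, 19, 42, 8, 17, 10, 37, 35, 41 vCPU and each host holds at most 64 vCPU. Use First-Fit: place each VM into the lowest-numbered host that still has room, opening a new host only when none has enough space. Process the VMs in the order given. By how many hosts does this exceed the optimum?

First-Fit: [15,11,15,19] [42,8,10] [17,37] [35] [41] → 5 hosts.
Total size 250 vCPU; any packing needs at least ⌈250/64⌉ = 4 hosts.
An optimal packing achieves that bound: [42,19] [41,15,8] [37,17,10] [35,15,11] → 4 hosts.
Excess: 5 − 4 = 1.

1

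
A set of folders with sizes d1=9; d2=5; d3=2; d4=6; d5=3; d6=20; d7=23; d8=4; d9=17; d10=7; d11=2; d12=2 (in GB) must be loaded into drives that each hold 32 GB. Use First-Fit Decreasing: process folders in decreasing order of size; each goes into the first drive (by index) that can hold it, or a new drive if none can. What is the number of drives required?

4

Sorted descending: 23, 20, 17, 9, 7, 6, 5, 4, 3, 2, 2, 2.
Put 23 GB in drive 1; 9 GB remain.
Put 20 GB in drive 2; 12 GB remain.
Put 17 GB in drive 3; 15 GB remain.
Put 9 GB in drive 1; 0 GB remain.
Put 7 GB in drive 2; 5 GB remain.
Put 6 GB in drive 3; 9 GB remain.
Put 5 GB in drive 2; 0 GB remain.
Put 4 GB in drive 3; 5 GB remain.
Put 3 GB in drive 3; 2 GB remain.
Put 2 GB in drive 3; 0 GB remain.
Put 2 GB in drive 4; 30 GB remain.
Put 2 GB in drive 4; 28 GB remain.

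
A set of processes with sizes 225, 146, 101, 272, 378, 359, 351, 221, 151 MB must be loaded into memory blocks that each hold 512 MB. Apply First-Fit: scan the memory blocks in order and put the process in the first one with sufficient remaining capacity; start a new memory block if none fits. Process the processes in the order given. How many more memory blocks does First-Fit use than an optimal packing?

0

First-Fit: [225,146,101] [272,221] [378] [359,151] [351] → 5 memory blocks.
Total size 2204 MB; any packing needs at least ⌈2204/512⌉ = 5 memory blocks.
So 5 is already optimal.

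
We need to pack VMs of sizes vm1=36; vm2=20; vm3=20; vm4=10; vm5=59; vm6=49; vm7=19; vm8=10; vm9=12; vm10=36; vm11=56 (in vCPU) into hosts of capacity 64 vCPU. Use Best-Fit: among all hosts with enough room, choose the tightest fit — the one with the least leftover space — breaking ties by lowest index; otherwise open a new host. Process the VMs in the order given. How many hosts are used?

Put vm1 (36 vCPU) in host 1; 28 vCPU remain.
Put vm2 (20 vCPU) in host 1; 8 vCPU remain.
Put vm3 (20 vCPU) in host 2; 44 vCPU remain.
Put vm4 (10 vCPU) in host 2; 34 vCPU remain.
Put vm5 (59 vCPU) in host 3; 5 vCPU remain.
Put vm6 (49 vCPU) in host 4; 15 vCPU remain.
Put vm7 (19 vCPU) in host 2; 15 vCPU remain.
Put vm8 (10 vCPU) in host 2; 5 vCPU remain.
Put vm9 (12 vCPU) in host 4; 3 vCPU remain.
Put vm10 (36 vCPU) in host 5; 28 vCPU remain.
Put vm11 (56 vCPU) in host 6; 8 vCPU remain.

6 hosts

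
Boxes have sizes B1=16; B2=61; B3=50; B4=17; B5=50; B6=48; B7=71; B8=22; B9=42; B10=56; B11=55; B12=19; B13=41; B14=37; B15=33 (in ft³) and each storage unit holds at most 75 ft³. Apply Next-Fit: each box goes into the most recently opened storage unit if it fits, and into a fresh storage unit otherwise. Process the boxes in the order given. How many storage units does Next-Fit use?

Put B1 (16 ft³) in storage unit 1; 59 ft³ remain.
Put B2 (61 ft³) in storage unit 2; 14 ft³ remain.
Put B3 (50 ft³) in storage unit 3; 25 ft³ remain.
Put B4 (17 ft³) in storage unit 3; 8 ft³ remain.
Put B5 (50 ft³) in storage unit 4; 25 ft³ remain.
Put B6 (48 ft³) in storage unit 5; 27 ft³ remain.
Put B7 (71 ft³) in storage unit 6; 4 ft³ remain.
Put B8 (22 ft³) in storage unit 7; 53 ft³ remain.
Put B9 (42 ft³) in storage unit 7; 11 ft³ remain.
Put B10 (56 ft³) in storage unit 8; 19 ft³ remain.
Put B11 (55 ft³) in storage unit 9; 20 ft³ remain.
Put B12 (19 ft³) in storage unit 9; 1 ft³ remain.
Put B13 (41 ft³) in storage unit 10; 34 ft³ remain.
Put B14 (37 ft³) in storage unit 11; 38 ft³ remain.
Put B15 (33 ft³) in storage unit 11; 5 ft³ remain.

11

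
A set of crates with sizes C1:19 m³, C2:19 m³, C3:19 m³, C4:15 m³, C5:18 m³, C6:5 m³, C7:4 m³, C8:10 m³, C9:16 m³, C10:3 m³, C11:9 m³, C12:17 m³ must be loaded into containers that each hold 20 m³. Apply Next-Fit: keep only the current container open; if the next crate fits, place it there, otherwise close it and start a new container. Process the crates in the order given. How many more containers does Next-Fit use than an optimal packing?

1

Next-Fit: [19] [19] [19] [15] [18] [5,4,10] [16,3] [9] [17] → 9 containers.
Total size 154 m³; any packing needs at least ⌈154/20⌉ = 8 containers.
An optimal packing achieves that bound: [19] [19] [19] [18] [17,3] [16,4] [15,5] [10,9] → 8 containers.
Excess: 9 − 8 = 1.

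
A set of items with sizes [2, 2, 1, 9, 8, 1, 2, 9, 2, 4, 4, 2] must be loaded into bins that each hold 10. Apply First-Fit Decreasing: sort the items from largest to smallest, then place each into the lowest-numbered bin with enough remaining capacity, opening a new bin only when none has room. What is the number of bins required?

5

Sorted descending: 9, 9, 8, 4, 4, 2, 2, 2, 2, 2, 1, 1.
Put 9 in bin 1; 1 remain.
Put 9 in bin 2; 1 remain.
Put 8 in bin 3; 2 remain.
Put 4 in bin 4; 6 remain.
Put 4 in bin 4; 2 remain.
Put 2 in bin 3; 0 remain.
Put 2 in bin 4; 0 remain.
Put 2 in bin 5; 8 remain.
Put 2 in bin 5; 6 remain.
Put 2 in bin 5; 4 remain.
Put 1 in bin 1; 0 remain.
Put 1 in bin 2; 0 remain.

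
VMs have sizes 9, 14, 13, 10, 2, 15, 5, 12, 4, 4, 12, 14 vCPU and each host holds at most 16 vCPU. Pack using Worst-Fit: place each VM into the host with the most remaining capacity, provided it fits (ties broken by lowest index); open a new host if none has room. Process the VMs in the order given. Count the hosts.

8

Put 9 vCPU in host 1; 7 vCPU remain.
Put 14 vCPU in host 2; 2 vCPU remain.
Put 13 vCPU in host 3; 3 vCPU remain.
Put 10 vCPU in host 4; 6 vCPU remain.
Put 2 vCPU in host 1; 5 vCPU remain.
Put 15 vCPU in host 5; 1 vCPU remain.
Put 5 vCPU in host 4; 1 vCPU remain.
Put 12 vCPU in host 6; 4 vCPU remain.
Put 4 vCPU in host 1; 1 vCPU remain.
Put 4 vCPU in host 6; 0 vCPU remain.
Put 12 vCPU in host 7; 4 vCPU remain.
Put 14 vCPU in host 8; 2 vCPU remain.
Final hosts: [9,2,4] [14] [13] [10,5] [15] [12,4] [12] [14].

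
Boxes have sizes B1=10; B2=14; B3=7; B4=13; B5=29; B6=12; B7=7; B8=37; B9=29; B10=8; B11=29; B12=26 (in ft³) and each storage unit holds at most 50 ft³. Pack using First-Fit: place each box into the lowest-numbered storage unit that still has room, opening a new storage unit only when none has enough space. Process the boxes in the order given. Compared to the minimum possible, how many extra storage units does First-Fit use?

1

First-Fit: [10,14,7,13] [29,12,7] [37,8] [29] [29] [26] → 6 storage units.
Total size 221 ft³; any packing needs at least ⌈221/50⌉ = 5 storage units.
An optimal packing achieves that bound: [37,13] [29,14,7] [29,12,8] [29,10,7] [26] → 5 storage units.
Excess: 6 − 5 = 1.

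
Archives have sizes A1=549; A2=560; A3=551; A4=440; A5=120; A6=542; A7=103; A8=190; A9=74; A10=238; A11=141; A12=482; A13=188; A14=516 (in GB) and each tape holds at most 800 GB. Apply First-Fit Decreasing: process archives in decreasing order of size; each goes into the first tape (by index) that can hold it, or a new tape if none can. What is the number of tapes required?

Sorted descending: 560, 551, 549, 542, 516, 482, 440, 238, 190, 188, 141, 120, 103, 74.
Put 560 GB in tape 1; 240 GB remain.
Put 551 GB in tape 2; 249 GB remain.
Put 549 GB in tape 3; 251 GB remain.
Put 542 GB in tape 4; 258 GB remain.
Put 516 GB in tape 5; 284 GB remain.
Put 482 GB in tape 6; 318 GB remain.
Put 440 GB in tape 7; 360 GB remain.
Put 238 GB in tape 1; 2 GB remain.
Put 190 GB in tape 2; 59 GB remain.
Put 188 GB in tape 3; 63 GB remain.
Put 141 GB in tape 4; 117 GB remain.
Put 120 GB in tape 5; 164 GB remain.
Put 103 GB in tape 4; 14 GB remain.
Put 74 GB in tape 5; 90 GB remain.

7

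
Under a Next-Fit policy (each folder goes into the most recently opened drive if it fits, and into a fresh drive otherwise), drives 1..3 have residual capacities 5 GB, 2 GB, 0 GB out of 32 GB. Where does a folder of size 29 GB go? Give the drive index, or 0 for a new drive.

0

Next-Fit only looks at drive 3, which has 0 GB free.
29 GB does not fit, so a new drive is opened.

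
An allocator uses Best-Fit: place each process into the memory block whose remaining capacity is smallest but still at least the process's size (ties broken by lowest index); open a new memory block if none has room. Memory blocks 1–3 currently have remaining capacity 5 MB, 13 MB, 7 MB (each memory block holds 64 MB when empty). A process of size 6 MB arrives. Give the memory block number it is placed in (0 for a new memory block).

Memory blocks with room: memory block 2 (13 MB), memory block 3 (7 MB).
Tightest fit is memory block 3 with 7 MB free.

3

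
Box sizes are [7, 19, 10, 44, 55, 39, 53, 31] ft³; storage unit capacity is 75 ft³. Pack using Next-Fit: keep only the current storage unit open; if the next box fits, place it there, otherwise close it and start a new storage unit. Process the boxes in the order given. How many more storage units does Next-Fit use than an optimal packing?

2

Next-Fit: [7,19,10] [44] [55] [39] [53] [31] → 6 storage units.
Total size 258 ft³; any packing needs at least ⌈258/75⌉ = 4 storage units.
An optimal packing achieves that bound: [55,19] [53,10,7] [44,31] [39] → 4 storage units.
Excess: 6 − 4 = 2.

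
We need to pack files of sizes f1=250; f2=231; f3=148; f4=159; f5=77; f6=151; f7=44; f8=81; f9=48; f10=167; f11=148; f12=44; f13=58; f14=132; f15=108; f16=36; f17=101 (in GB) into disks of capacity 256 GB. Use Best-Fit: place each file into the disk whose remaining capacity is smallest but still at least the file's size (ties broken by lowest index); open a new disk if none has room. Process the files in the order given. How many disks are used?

9

Put f1 (250 GB) in disk 1; 6 GB remain.
Put f2 (231 GB) in disk 2; 25 GB remain.
Put f3 (148 GB) in disk 3; 108 GB remain.
Put f4 (159 GB) in disk 4; 97 GB remain.
Put f5 (77 GB) in disk 4; 20 GB remain.
Put f6 (151 GB) in disk 5; 105 GB remain.
Put f7 (44 GB) in disk 5; 61 GB remain.
Put f8 (81 GB) in disk 3; 27 GB remain.
Put f9 (48 GB) in disk 5; 13 GB remain.
Put f10 (167 GB) in disk 6; 89 GB remain.
Put f11 (148 GB) in disk 7; 108 GB remain.
Put f12 (44 GB) in disk 6; 45 GB remain.
Put f13 (58 GB) in disk 7; 50 GB remain.
Put f14 (132 GB) in disk 8; 124 GB remain.
Put f15 (108 GB) in disk 8; 16 GB remain.
Put f16 (36 GB) in disk 6; 9 GB remain.
Put f17 (101 GB) in disk 9; 155 GB remain.
Final disks: [250] [231] [148,81] [159,77] [151,44,48] [167,44,36] [148,58] [132,108] [101].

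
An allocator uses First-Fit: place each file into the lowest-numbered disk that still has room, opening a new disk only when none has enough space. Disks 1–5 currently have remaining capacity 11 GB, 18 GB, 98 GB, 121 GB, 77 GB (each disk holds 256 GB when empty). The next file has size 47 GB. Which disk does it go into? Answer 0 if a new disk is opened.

3

Disks with room: disk 3 (98 GB), disk 4 (121 GB), disk 5 (77 GB).
The first with room is disk 3.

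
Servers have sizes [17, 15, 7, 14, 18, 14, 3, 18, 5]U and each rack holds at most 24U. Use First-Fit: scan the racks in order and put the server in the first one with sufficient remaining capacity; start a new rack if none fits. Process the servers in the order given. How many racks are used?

Put 17U in rack 1; 7U remain.
Put 15U in rack 2; 9U remain.
Put 7U in rack 1; 0U remain.
Put 14U in rack 3; 10U remain.
Put 18U in rack 4; 6U remain.
Put 14U in rack 5; 10U remain.
Put 3U in rack 2; 6U remain.
Put 18U in rack 6; 6U remain.
Put 5U in rack 2; 1U remain.

6 racks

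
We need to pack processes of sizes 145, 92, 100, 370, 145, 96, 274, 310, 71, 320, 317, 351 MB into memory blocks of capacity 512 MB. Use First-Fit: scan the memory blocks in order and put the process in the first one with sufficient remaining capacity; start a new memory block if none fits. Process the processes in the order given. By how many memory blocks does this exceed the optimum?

First-Fit: [145,92,100,145] [370,96] [274,71] [310] [320] [317] [351] → 7 memory blocks.
Total size 2591 MB; any packing needs at least ⌈2591/512⌉ = 6 memory blocks.
An optimal packing achieves that bound: [370,100] [351,145] [320,145] [317,96,92] [310,71] [274] → 6 memory blocks.
Excess: 7 − 6 = 1.

1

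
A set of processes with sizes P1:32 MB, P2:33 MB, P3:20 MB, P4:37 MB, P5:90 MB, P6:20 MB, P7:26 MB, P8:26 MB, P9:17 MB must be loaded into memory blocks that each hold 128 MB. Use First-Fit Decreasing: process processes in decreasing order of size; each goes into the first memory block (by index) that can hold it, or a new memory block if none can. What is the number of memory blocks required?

Sorted descending: 90, 37, 33, 32, 26, 26, 20, 20, 17.
memory block 1: place 90 MB, 38 MB left
memory block 1: place 37 MB, 1 MB left
memory block 2: place 33 MB, 95 MB left
memory block 2: place 32 MB, 63 MB left
memory block 2: place 26 MB, 37 MB left
memory block 2: place 26 MB, 11 MB left
memory block 3: place 20 MB, 108 MB left
memory block 3: place 20 MB, 88 MB left
memory block 3: place 17 MB, 71 MB left

3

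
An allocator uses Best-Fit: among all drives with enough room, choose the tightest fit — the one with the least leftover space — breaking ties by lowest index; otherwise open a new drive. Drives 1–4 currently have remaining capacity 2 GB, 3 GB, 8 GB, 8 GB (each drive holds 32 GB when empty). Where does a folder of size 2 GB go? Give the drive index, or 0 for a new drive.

1

Drives with room: drive 1 (2 GB), drive 2 (3 GB), drive 3 (8 GB), drive 4 (8 GB).
Tightest fit is drive 1 with 2 GB free.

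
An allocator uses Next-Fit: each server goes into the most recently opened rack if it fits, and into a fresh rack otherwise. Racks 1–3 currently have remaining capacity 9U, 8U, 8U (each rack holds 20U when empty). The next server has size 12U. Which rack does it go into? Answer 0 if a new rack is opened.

0

Next-Fit only looks at rack 3, which has 8U free.
12U does not fit, so a new rack is opened.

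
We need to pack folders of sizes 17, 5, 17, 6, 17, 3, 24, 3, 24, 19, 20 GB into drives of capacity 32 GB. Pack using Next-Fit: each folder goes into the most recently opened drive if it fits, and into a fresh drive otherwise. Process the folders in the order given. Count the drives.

17 GB → drive 1 (remaining 15 GB)
5 GB → drive 1 (remaining 10 GB)
17 GB → drive 2 (remaining 15 GB)
6 GB → drive 2 (remaining 9 GB)
17 GB → drive 3 (remaining 15 GB)
3 GB → drive 3 (remaining 12 GB)
24 GB → drive 4 (remaining 8 GB)
3 GB → drive 4 (remaining 5 GB)
24 GB → drive 5 (remaining 8 GB)
19 GB → drive 6 (remaining 13 GB)
20 GB → drive 7 (remaining 12 GB)

7 drives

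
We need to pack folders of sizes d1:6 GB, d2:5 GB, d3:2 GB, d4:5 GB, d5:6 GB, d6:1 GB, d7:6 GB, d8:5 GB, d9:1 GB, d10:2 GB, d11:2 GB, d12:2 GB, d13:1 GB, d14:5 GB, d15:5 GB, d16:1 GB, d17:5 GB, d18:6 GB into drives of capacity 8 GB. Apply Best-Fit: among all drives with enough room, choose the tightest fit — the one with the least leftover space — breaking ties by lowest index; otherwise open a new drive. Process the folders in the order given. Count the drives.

10

Put d1 (6 GB) in drive 1; 2 GB remain.
Put d2 (5 GB) in drive 2; 3 GB remain.
Put d3 (2 GB) in drive 1; 0 GB remain.
Put d4 (5 GB) in drive 3; 3 GB remain.
Put d5 (6 GB) in drive 4; 2 GB remain.
Put d6 (1 GB) in drive 4; 1 GB remain.
Put d7 (6 GB) in drive 5; 2 GB remain.
Put d8 (5 GB) in drive 6; 3 GB remain.
Put d9 (1 GB) in drive 4; 0 GB remain.
Put d10 (2 GB) in drive 5; 0 GB remain.
Put d11 (2 GB) in drive 2; 1 GB remain.
Put d12 (2 GB) in drive 3; 1 GB remain.
Put d13 (1 GB) in drive 2; 0 GB remain.
Put d14 (5 GB) in drive 7; 3 GB remain.
Put d15 (5 GB) in drive 8; 3 GB remain.
Put d16 (1 GB) in drive 3; 0 GB remain.
Put d17 (5 GB) in drive 9; 3 GB remain.
Put d18 (6 GB) in drive 10; 2 GB remain.
Final drives: [6,2] [5,2,1] [5,2,1] [6,1,1] [6,2] [5] [5] [5] [5] [6].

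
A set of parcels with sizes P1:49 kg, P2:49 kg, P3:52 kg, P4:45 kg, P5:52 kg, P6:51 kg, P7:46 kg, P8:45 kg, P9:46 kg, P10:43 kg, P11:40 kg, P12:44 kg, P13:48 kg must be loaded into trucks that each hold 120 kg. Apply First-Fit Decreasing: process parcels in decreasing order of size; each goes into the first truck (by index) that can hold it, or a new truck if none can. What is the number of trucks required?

7 trucks

Sorted descending: 52, 52, 51, 49, 49, 48, 46, 46, 45, 45, 44, 43, 40.
Put 52 kg in truck 1; 68 kg remain.
Put 52 kg in truck 1; 16 kg remain.
Put 51 kg in truck 2; 69 kg remain.
Put 49 kg in truck 2; 20 kg remain.
Put 49 kg in truck 3; 71 kg remain.
Put 48 kg in truck 3; 23 kg remain.
Put 46 kg in truck 4; 74 kg remain.
Put 46 kg in truck 4; 28 kg remain.
Put 45 kg in truck 5; 75 kg remain.
Put 45 kg in truck 5; 30 kg remain.
Put 44 kg in truck 6; 76 kg remain.
Put 43 kg in truck 6; 33 kg remain.
Put 40 kg in truck 7; 80 kg remain.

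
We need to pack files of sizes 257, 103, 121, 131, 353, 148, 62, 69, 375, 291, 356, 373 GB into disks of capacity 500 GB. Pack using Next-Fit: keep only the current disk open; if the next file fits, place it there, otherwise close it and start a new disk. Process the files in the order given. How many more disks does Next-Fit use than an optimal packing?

Next-Fit: [257,103,121] [131,353] [148,62,69] [375] [291] [356] [373] → 7 disks.
Total size 2639 GB; any packing needs at least ⌈2639/500⌉ = 6 disks.
An optimal packing achieves that bound: [375,121] [373,103] [356,131] [353,69,62] [291,148] [257] → 6 disks.
Excess: 7 − 6 = 1.

1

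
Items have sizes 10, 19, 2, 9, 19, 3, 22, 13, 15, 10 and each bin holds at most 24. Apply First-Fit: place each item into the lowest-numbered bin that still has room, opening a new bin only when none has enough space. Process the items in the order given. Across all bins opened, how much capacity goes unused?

Put 10 in bin 1; 14 remain.
Put 19 in bin 2; 5 remain.
Put 2 in bin 1; 12 remain.
Put 9 in bin 1; 3 remain.
Put 19 in bin 3; 5 remain.
Put 3 in bin 1; 0 remain.
Put 22 in bin 4; 2 remain.
Put 13 in bin 5; 11 remain.
Put 15 in bin 6; 9 remain.
Put 10 in bin 5; 1 remain.
6 bins × 24 = 144; used 122; unused 22.

22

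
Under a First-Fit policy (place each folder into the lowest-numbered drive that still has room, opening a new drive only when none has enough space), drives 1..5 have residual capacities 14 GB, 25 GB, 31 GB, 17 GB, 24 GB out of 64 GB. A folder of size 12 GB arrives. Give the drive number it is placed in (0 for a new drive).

Drives with room: drive 1 (14 GB), drive 2 (25 GB), drive 3 (31 GB), drive 4 (17 GB), drive 5 (24 GB).
The first with room is drive 1.

1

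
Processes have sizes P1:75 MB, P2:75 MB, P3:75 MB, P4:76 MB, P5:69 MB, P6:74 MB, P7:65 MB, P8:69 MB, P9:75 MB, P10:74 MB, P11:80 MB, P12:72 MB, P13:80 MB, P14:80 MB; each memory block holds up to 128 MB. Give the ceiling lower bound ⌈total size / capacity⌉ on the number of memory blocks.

9

Total size = 75 + 75 + 75 + 76 + 69 + 74 + 65 + 69 + 75 + 74 + 80 + 72 + 80 + 80 = 1039 MB.
⌈1039 / 128⌉ = 9.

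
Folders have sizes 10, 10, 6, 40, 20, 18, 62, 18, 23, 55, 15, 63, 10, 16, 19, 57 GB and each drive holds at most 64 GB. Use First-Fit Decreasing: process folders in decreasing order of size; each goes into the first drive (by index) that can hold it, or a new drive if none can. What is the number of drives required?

Sorted descending: 63, 62, 57, 55, 40, 23, 20, 19, 18, 18, 16, 15, 10, 10, 10, 6.
drive 1: place 63 GB, 1 GB left
drive 2: place 62 GB, 2 GB left
drive 3: place 57 GB, 7 GB left
drive 4: place 55 GB, 9 GB left
drive 5: place 40 GB, 24 GB left
drive 5: place 23 GB, 1 GB left
drive 6: place 20 GB, 44 GB left
drive 6: place 19 GB, 25 GB left
drive 6: place 18 GB, 7 GB left
drive 7: place 18 GB, 46 GB left
drive 7: place 16 GB, 30 GB left
drive 7: place 15 GB, 15 GB left
drive 7: place 10 GB, 5 GB left
drive 8: place 10 GB, 54 GB left
drive 8: place 10 GB, 44 GB left
drive 3: place 6 GB, 1 GB left

8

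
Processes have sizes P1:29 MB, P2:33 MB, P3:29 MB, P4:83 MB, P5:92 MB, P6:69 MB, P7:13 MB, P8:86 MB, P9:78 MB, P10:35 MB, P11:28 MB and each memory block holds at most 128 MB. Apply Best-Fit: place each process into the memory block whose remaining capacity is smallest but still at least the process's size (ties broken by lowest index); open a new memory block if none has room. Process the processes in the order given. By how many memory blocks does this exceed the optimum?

Best-Fit: [29,33,29,35] [83] [92,13] [69] [86,28] [78] → 6 memory blocks.
Total size 575 MB; any packing needs at least ⌈575/128⌉ = 5 memory blocks.
An optimal packing achieves that bound: [92,35] [86,33] [83,29,13] [78,29] [69,28] → 5 memory blocks.
Excess: 6 − 5 = 1.

1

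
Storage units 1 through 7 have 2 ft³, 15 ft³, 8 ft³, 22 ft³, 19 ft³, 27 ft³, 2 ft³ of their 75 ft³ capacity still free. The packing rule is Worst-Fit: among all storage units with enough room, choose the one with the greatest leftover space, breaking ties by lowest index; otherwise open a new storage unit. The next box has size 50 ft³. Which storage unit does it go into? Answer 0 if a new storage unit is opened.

No storage unit has ≥ 50 ft³ free, so a new storage unit is opened.

0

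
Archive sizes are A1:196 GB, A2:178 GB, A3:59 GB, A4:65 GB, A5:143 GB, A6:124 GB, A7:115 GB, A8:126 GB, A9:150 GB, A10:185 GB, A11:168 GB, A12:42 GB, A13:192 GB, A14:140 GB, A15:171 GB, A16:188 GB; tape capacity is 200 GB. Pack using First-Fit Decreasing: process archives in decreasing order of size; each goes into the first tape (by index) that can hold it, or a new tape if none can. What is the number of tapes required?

Sorted descending: 196, 192, 188, 185, 178, 171, 168, 150, 143, 140, 126, 124, 115, 65, 59, 42.
Put 196 GB in tape 1; 4 GB remain.
Put 192 GB in tape 2; 8 GB remain.
Put 188 GB in tape 3; 12 GB remain.
Put 185 GB in tape 4; 15 GB remain.
Put 178 GB in tape 5; 22 GB remain.
Put 171 GB in tape 6; 29 GB remain.
Put 168 GB in tape 7; 32 GB remain.
Put 150 GB in tape 8; 50 GB remain.
Put 143 GB in tape 9; 57 GB remain.
Put 140 GB in tape 10; 60 GB remain.
Put 126 GB in tape 11; 74 GB remain.
Put 124 GB in tape 12; 76 GB remain.
Put 115 GB in tape 13; 85 GB remain.
Put 65 GB in tape 11; 9 GB remain.
Put 59 GB in tape 10; 1 GB remain.
Put 42 GB in tape 8; 8 GB remain.
Final tapes: [196] [192] [188] [185] [178] [171] [168] [150,42] [143] [140,59] [126,65] [124] [115].

13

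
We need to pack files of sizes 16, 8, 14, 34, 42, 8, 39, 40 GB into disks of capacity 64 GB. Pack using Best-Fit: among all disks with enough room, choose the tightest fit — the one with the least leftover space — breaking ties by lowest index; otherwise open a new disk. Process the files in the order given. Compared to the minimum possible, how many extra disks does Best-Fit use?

1

Best-Fit: [16,8,14] [34] [42,8] [39] [40] → 5 disks.
Total size 201 GB; any packing needs at least ⌈201/64⌉ = 4 disks.
An optimal packing achieves that bound: [42,16] [40,14,8] [39,8] [34] → 4 disks.
Excess: 5 − 4 = 1.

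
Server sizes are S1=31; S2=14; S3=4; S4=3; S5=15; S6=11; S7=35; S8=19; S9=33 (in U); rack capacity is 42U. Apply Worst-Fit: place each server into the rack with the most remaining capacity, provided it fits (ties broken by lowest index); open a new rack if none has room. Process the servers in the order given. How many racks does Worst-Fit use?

5

S1 (31U) → rack 1 (remaining 11U)
S2 (14U) → rack 2 (remaining 28U)
S3 (4U) → rack 2 (remaining 24U)
S4 (3U) → rack 2 (remaining 21U)
S5 (15U) → rack 2 (remaining 6U)
S6 (11U) → rack 1 (remaining 0U)
S7 (35U) → rack 3 (remaining 7U)
S8 (19U) → rack 4 (remaining 23U)
S9 (33U) → rack 5 (remaining 9U)
Final racks: [31,11] [14,4,3,15] [35] [19] [33].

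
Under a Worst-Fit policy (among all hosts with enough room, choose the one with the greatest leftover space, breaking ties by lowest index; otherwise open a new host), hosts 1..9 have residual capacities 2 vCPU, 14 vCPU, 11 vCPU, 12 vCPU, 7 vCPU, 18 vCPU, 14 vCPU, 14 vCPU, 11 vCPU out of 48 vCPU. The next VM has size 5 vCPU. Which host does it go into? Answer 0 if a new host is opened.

6

Hosts with room: host 2 (14 vCPU), host 3 (11 vCPU), host 4 (12 vCPU), host 5 (7 vCPU), host 6 (18 vCPU), host 7 (14 vCPU), host 8 (14 vCPU), host 9 (11 vCPU).
Most room is host 6 with 18 vCPU free.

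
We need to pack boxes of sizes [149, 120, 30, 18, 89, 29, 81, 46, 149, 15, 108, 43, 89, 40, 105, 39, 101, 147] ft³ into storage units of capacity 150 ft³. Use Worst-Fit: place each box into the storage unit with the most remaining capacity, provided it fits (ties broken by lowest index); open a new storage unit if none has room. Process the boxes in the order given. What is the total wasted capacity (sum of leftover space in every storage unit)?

149 ft³ → storage unit 1 (remaining 1 ft³)
120 ft³ → storage unit 2 (remaining 30 ft³)
30 ft³ → storage unit 2 (remaining 0 ft³)
18 ft³ → storage unit 3 (remaining 132 ft³)
89 ft³ → storage unit 3 (remaining 43 ft³)
29 ft³ → storage unit 3 (remaining 14 ft³)
81 ft³ → storage unit 4 (remaining 69 ft³)
46 ft³ → storage unit 4 (remaining 23 ft³)
149 ft³ → storage unit 5 (remaining 1 ft³)
15 ft³ → storage unit 4 (remaining 8 ft³)
108 ft³ → storage unit 6 (remaining 42 ft³)
43 ft³ → storage unit 7 (remaining 107 ft³)
89 ft³ → storage unit 7 (remaining 18 ft³)
40 ft³ → storage unit 6 (remaining 2 ft³)
105 ft³ → storage unit 8 (remaining 45 ft³)
39 ft³ → storage unit 8 (remaining 6 ft³)
101 ft³ → storage unit 9 (remaining 49 ft³)
147 ft³ → storage unit 10 (remaining 3 ft³)
10 storage units × 150 ft³ = 1500 ft³; used 1398 ft³; unused 102 ft³.

102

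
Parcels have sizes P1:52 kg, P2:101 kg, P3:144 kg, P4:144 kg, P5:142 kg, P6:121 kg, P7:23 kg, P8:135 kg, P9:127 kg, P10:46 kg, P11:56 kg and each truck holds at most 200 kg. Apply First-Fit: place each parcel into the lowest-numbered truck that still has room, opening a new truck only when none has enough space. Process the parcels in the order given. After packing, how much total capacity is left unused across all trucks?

309

Put P1 (52 kg) in truck 1; 148 kg remain.
Put P2 (101 kg) in truck 1; 47 kg remain.
Put P3 (144 kg) in truck 2; 56 kg remain.
Put P4 (144 kg) in truck 3; 56 kg remain.
Put P5 (142 kg) in truck 4; 58 kg remain.
Put P6 (121 kg) in truck 5; 79 kg remain.
Put P7 (23 kg) in truck 1; 24 kg remain.
Put P8 (135 kg) in truck 6; 65 kg remain.
Put P9 (127 kg) in truck 7; 73 kg remain.
Put P10 (46 kg) in truck 2; 10 kg remain.
Put P11 (56 kg) in truck 3; 0 kg remain.
7 trucks × 200 kg = 1400 kg; used 1091 kg; unused 309 kg.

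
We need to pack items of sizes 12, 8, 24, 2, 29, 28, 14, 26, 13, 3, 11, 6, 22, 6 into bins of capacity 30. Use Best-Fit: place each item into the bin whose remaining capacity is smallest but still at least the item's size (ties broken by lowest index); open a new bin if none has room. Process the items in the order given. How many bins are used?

8

bin 1: place 12, 18 left
bin 1: place 8, 10 left
bin 2: place 24, 6 left
bin 2: place 2, 4 left
bin 3: place 29, 1 left
bin 4: place 28, 2 left
bin 5: place 14, 16 left
bin 6: place 26, 4 left
bin 5: place 13, 3 left
bin 5: place 3, 0 left
bin 7: place 11, 19 left
bin 1: place 6, 4 left
bin 8: place 22, 8 left
bin 8: place 6, 2 left
Final bins: [12,8,6] [24,2] [29] [28] [14,13,3] [26] [11] [22,6].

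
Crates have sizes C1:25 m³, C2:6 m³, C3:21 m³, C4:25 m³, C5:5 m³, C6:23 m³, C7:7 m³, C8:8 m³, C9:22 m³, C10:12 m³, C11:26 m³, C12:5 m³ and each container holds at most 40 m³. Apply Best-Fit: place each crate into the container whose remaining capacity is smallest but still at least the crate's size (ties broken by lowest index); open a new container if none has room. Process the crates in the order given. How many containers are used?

C1 (25 m³) → container 1 (remaining 15 m³)
C2 (6 m³) → container 1 (remaining 9 m³)
C3 (21 m³) → container 2 (remaining 19 m³)
C4 (25 m³) → container 3 (remaining 15 m³)
C5 (5 m³) → container 1 (remaining 4 m³)
C6 (23 m³) → container 4 (remaining 17 m³)
C7 (7 m³) → container 3 (remaining 8 m³)
C8 (8 m³) → container 3 (remaining 0 m³)
C9 (22 m³) → container 5 (remaining 18 m³)
C10 (12 m³) → container 4 (remaining 5 m³)
C11 (26 m³) → container 6 (remaining 14 m³)
C12 (5 m³) → container 4 (remaining 0 m³)
Final containers: [25,6,5] [21] [25,7,8] [23,12,5] [22] [26].

6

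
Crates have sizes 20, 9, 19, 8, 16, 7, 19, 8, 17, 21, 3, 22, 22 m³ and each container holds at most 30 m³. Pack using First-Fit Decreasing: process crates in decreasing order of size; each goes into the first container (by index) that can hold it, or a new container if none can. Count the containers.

8

Sorted descending: 22, 22, 21, 20, 19, 19, 17, 16, 9, 8, 8, 7, 3.
22 m³ → container 1 (remaining 8 m³)
22 m³ → container 2 (remaining 8 m³)
21 m³ → container 3 (remaining 9 m³)
20 m³ → container 4 (remaining 10 m³)
19 m³ → container 5 (remaining 11 m³)
19 m³ → container 6 (remaining 11 m³)
17 m³ → container 7 (remaining 13 m³)
16 m³ → container 8 (remaining 14 m³)
9 m³ → container 3 (remaining 0 m³)
8 m³ → container 1 (remaining 0 m³)
8 m³ → container 2 (remaining 0 m³)
7 m³ → container 4 (remaining 3 m³)
3 m³ → container 4 (remaining 0 m³)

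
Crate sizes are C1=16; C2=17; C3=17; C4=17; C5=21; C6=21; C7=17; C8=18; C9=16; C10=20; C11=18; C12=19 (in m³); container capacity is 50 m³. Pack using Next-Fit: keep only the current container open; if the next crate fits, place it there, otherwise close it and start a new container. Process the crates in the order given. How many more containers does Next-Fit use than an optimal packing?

1

Next-Fit: [16,17,17] [17,21] [21,17] [18,16] [20,18] [19] → 6 containers.
Total size 217 m³; any packing needs at least ⌈217/50⌉ = 5 containers.
An optimal packing achieves that bound: [21,21] [20,19] [18,18] [17,17,16] [17,17,16] → 5 containers.
Excess: 6 − 5 = 1.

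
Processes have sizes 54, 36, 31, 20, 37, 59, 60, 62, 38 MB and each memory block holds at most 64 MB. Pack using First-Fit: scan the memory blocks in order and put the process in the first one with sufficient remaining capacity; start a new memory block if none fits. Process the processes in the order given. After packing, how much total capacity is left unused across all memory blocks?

Put 54 MB in memory block 1; 10 MB remain.
Put 36 MB in memory block 2; 28 MB remain.
Put 31 MB in memory block 3; 33 MB remain.
Put 20 MB in memory block 2; 8 MB remain.
Put 37 MB in memory block 4; 27 MB remain.
Put 59 MB in memory block 5; 5 MB remain.
Put 60 MB in memory block 6; 4 MB remain.
Put 62 MB in memory block 7; 2 MB remain.
Put 38 MB in memory block 8; 26 MB remain.
8 memory blocks × 64 MB = 512 MB; used 397 MB; unused 115 MB.

115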